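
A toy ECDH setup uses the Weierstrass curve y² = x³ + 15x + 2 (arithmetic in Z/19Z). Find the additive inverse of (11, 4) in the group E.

-(11, 4) = (11, -4 mod 19) = (11, 15).

(11, 15)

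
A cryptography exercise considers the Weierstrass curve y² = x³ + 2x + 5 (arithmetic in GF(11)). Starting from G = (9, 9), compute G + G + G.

Repeated addition: build up to 3G.
2G: tangent at (9, 9): λ = (3·9² + 2)/(2·9) ≡ 3/7. 7⁻¹ ≡ 8 (mod 11), so λ ≡ 3·8 ≡ 2.
  x = λ² - 9 - 9 = 4 - 18 ≡ 8; y = λ·(9 - 8) - 9 ≡ 4. → (8, 4)
3G: (8, 4) + (9, 9). λ = (9 - 4)/(9 - 8) ≡ 5/1 mod 11. 1⁻¹ ≡ 1 (mod 11) since 1·1 = 1 ≡ 1, so λ ≡ 5.
  x = λ² - 8 - 9 = 25 - 17 ≡ 8; y = λ·(8 - 8) - 4 ≡ 7. → (8, 7)

(8, 7)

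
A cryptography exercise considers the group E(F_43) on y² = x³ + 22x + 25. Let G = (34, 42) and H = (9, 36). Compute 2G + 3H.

(19, 11)

First 2G:
Repeated addition: build up to 2G.
2G: tangent at (34, 42): λ = (3·34² + 22)/(2·42) ≡ 7/41. 41⁻¹ ≡ 21 (mod 43), so λ ≡ 7·21 ≡ 18.
  x = λ² - 34 - 34 = 324 - 68 ≡ 41; y = λ·(34 - 41) - 42 ≡ 4. → (41, 4)
2G = (41, 4).
Next 3H:
Repeated addition: build up to 3H.
2H: tangent at (9, 36): λ = (3·9² + 22)/(2·36) ≡ 7/29. 29⁻¹ ≡ 3 (mod 43) since 29·3 = 87 ≡ 1, so λ ≡ 7·3 ≡ 21.
  x = λ² - 9 - 9 = 441 - 18 ≡ 36; y = λ·(9 - 36) - 36 ≡ 42. → (36, 42)
3H: (36, 42) + (9, 36). λ = (36 - 42)/(9 - 36) ≡ 37/16 mod 43. 16⁻¹ ≡ 35 (mod 43) since 16·35 = 560 ≡ 1, so λ ≡ 5.
  x = λ² - 36 - 9 = 25 - 45 ≡ 23; y = λ·(36 - 23) - 42 ≡ 23. → (23, 23)
3H = (23, 23).
Finally 2G + 3H:
(41, 4) + (23, 23). λ = (23 - 4)/(23 - 41) ≡ 19/25 mod 43. 25⁻¹ ≡ 31 (mod 43) since 25·31 = 775 ≡ 1, so λ ≡ 30.
  x = λ² - 41 - 23 = 900 - 64 ≡ 19; y = λ·(41 - 19) - 4 ≡ 11. → (19, 11)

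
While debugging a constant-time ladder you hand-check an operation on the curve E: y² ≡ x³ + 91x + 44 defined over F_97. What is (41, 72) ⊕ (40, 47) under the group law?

(41, 72) + (40, 47). λ = (47 - 72)/(40 - 41) ≡ 72/96 mod 97. 96⁻¹ ≡ 96 (mod 97), so λ ≡ 25.
  x = λ² - 41 - 40 = 625 - 81 ≡ 59; y = λ·(41 - 59) - 72 ≡ 60. → (59, 60)

(59, 60)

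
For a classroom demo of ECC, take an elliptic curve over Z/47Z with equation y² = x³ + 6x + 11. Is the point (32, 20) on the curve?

y² = 20² ≡ 24; x³ + 6x + 11 = 32971 ≡ 24 (mod 47). 24 = 24.

yes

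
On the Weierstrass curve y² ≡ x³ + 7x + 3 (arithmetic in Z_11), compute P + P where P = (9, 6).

tangent at (9, 6): λ = (3·9² + 7)/(2·6) ≡ 8/1. 1⁻¹ ≡ 1 (mod 11), so λ ≡ 8·1 ≡ 8.
  x = λ² - 9 - 9 = 64 - 18 ≡ 2; y = λ·(9 - 2) - 6 ≡ 6. → (2, 6)

(2, 6)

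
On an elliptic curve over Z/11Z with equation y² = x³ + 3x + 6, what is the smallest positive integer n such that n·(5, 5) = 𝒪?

2P: tangent at (5, 5): λ = (3·5² + 3)/(2·5) ≡ 1/10. 10⁻¹ ≡ 10 (mod 11) since 10·10 = 100 ≡ 1, so λ ≡ 1·10 ≡ 10.
  x = λ² - 5 - 5 = 100 - 10 ≡ 2; y = λ·(5 - 2) - 5 ≡ 3. → (2, 3)
3P: (2, 3) + (5, 5). λ = (5 - 3)/(5 - 2) ≡ 2/3 mod 11. 3⁻¹ ≡ 4 (mod 11) since 3·4 = 12 ≡ 1, so λ ≡ 8.
  x = λ² - 2 - 5 = 64 - 7 ≡ 2; y = λ·(2 - 2) - 3 ≡ 8. → (2, 8)
4P: (2, 8) + (5, 5). λ = (5 - 8)/(5 - 2) ≡ 8/3 mod 11. 3⁻¹ ≡ 4 (mod 11), so λ ≡ 10.
  x = λ² - 2 - 5 = 100 - 7 ≡ 5; y = λ·(2 - 5) - 8 ≡ 6. → (5, 6)
5P: (5, 6) + (5, 5): same x and y₁ ≡ -y₂, so the sum is 𝒪.
5P = 𝒪, so the order is 5.

5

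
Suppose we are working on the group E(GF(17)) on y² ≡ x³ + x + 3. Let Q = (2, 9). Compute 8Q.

Double-and-add on 8 = (1000)₂. Start with Q = (2, 9) for the leading 1-bit.
double: tangent at (2, 9): λ = (3·2² + 1)/(2·9) ≡ 13/1. 1⁻¹ ≡ 1 (mod 17), so λ ≡ 13·1 ≡ 13.
  x = λ² - 2 - 2 = 169 - 4 ≡ 12; y = λ·(2 - 12) - 9 ≡ 14. → (12, 14)
double: tangent at (12, 14): λ = (3·12² + 1)/(2·14) ≡ 8/11. 11⁻¹ ≡ 14 (mod 17), so λ ≡ 8·14 ≡ 10.
  x = λ² - 12 - 12 = 100 - 24 ≡ 8; y = λ·(12 - 8) - 14 ≡ 9. → (8, 9)
double: tangent at (8, 9): λ = (3·8² + 1)/(2·9) ≡ 6/1. 1⁻¹ ≡ 1 (mod 17) since 1·1 = 1 ≡ 1, so λ ≡ 6·1 ≡ 6.
  x = λ² - 8 - 8 = 36 - 16 ≡ 3; y = λ·(8 - 3) - 9 ≡ 4. → (3, 4)

(3, 4)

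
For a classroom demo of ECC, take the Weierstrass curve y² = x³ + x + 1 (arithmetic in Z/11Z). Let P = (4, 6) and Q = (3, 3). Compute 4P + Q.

First 4P:
Repeated addition: build up to 4P.
2P: tangent at (4, 6): λ = (3·4² + 1)/(2·6) ≡ 5/1. 1⁻¹ ≡ 1 (mod 11), so λ ≡ 5·1 ≡ 5.
  x = λ² - 4 - 4 = 25 - 8 ≡ 6; y = λ·(4 - 6) - 6 ≡ 6. → (6, 6)
3P: (6, 6) + (4, 6). λ = (6 - 6)/(4 - 6) ≡ 0/9 mod 11. 9⁻¹ ≡ 5 (mod 11) since 9·5 = 45 ≡ 1, so λ ≡ 0.
  x = λ² - 6 - 4 = 0 - 10 ≡ 1; y = λ·(6 - 1) - 6 ≡ 5. → (1, 5)
4P: (1, 5) + (4, 6). λ = (6 - 5)/(4 - 1) ≡ 1/3 mod 11. 3⁻¹ ≡ 4 (mod 11) since 3·4 = 12 ≡ 1, so λ ≡ 4.
  x = λ² - 1 - 4 = 16 - 5 ≡ 0; y = λ·(1 - 0) - 5 ≡ 10. → (0, 10)
4P = (0, 10).
Finally 4P + Q:
(0, 10) + (3, 3). λ = (3 - 10)/(3 - 0) ≡ 4/3 mod 11. 3⁻¹ ≡ 4 (mod 11), so λ ≡ 5.
  x = λ² - 0 - 3 = 25 - 3 ≡ 0; y = λ·(0 - 0) - 10 ≡ 1. → (0, 1)

(0, 1)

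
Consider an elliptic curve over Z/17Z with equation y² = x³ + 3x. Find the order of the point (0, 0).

2P: (0, 0) + (0, 0): same x and y₁ ≡ -y₂, so the sum is O.
2P = O, so the order is 2.

2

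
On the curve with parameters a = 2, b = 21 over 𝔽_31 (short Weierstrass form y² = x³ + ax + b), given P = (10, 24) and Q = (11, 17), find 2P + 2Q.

(24, 25)

First 2P:
Repeated addition: build up to 2P.
2P: tangent at (10, 24): λ = (3·10² + 2)/(2·24) ≡ 23/17. 17⁻¹ ≡ 11 (mod 31) since 17·11 = 187 ≡ 1, so λ ≡ 23·11 ≡ 5.
  x = λ² - 10 - 10 = 25 - 20 ≡ 5; y = λ·(10 - 5) - 24 ≡ 1. → (5, 1)
2P = (5, 1).
Next 2Q:
Repeated addition: build up to 2Q.
2Q: tangent at (11, 17): λ = (3·11² + 2)/(2·17) ≡ 24/3. 3⁻¹ ≡ 21 (mod 31), so λ ≡ 24·21 ≡ 8.
  x = λ² - 11 - 11 = 64 - 22 ≡ 11; y = λ·(11 - 11) - 17 ≡ 14. → (11, 14)
2Q = (11, 14).
Finally 2P + 2Q:
(5, 1) + (11, 14). λ = (14 - 1)/(11 - 5) ≡ 13/6 mod 31. 6⁻¹ ≡ 26 (mod 31), so λ ≡ 28.
  x = λ² - 5 - 11 = 784 - 16 ≡ 24; y = λ·(5 - 24) - 1 ≡ 25. → (24, 25)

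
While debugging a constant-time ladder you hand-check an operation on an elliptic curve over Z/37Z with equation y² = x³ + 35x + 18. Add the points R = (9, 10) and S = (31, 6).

(27, 0)

(9, 10) + (31, 6). λ = (6 - 10)/(31 - 9) ≡ 33/22 mod 37. 22⁻¹ ≡ 32 (mod 37), so λ ≡ 20.
  x = λ² - 9 - 31 = 400 - 40 ≡ 27; y = λ·(9 - 27) - 10 ≡ 0. → (27, 0)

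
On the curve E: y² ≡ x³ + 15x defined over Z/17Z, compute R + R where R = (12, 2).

tangent at (12, 2): λ = (3·12² + 15)/(2·2) ≡ 5/4. 4⁻¹ ≡ 13 (mod 17), so λ ≡ 5·13 ≡ 14.
  x = λ² - 12 - 12 = 196 - 24 ≡ 2; y = λ·(12 - 2) - 2 ≡ 2. → (2, 2)

(2, 2)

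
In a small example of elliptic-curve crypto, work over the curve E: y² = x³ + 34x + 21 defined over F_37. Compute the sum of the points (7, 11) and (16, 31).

(7, 11) + (16, 31). λ = (31 - 11)/(16 - 7) ≡ 20/9 mod 37. 9⁻¹ ≡ 33 (mod 37) since 9·33 = 297 ≡ 1, so λ ≡ 31.
  x = λ² - 7 - 16 = 961 - 23 ≡ 13; y = λ·(7 - 13) - 11 ≡ 25. → (13, 25)

(13, 25)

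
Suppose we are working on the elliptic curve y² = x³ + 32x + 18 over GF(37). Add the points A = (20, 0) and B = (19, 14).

(20, 0) + (19, 14). λ = (14 - 0)/(19 - 20) ≡ 14/36 mod 37. 36⁻¹ ≡ 36 (mod 37), so λ ≡ 23.
  x = λ² - 20 - 19 = 529 - 39 ≡ 9; y = λ·(20 - 9) - 0 ≡ 31. → (9, 31)

(9, 31)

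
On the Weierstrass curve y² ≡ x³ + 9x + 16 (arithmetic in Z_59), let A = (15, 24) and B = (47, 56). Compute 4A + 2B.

First 4A:
Double-and-add on 4 = (100)₂. Start with A = (15, 24) for the leading 1-bit.
double: tangent at (15, 24): λ = (3·15² + 9)/(2·24) ≡ 35/48. 48⁻¹ ≡ 16 (mod 59) since 48·16 = 768 ≡ 1, so λ ≡ 35·16 ≡ 29.
  x = λ² - 15 - 15 = 841 - 30 ≡ 44; y = λ·(15 - 44) - 24 ≡ 20. → (44, 20)
double: tangent at (44, 20): λ = (3·44² + 9)/(2·20) ≡ 35/40. 40⁻¹ ≡ 31 (mod 59), so λ ≡ 35·31 ≡ 23.
  x = λ² - 44 - 44 = 529 - 88 ≡ 28; y = λ·(44 - 28) - 20 ≡ 53. → (28, 53)
4A = (28, 53).
Next 2B:
Repeated addition: build up to 2B.
2B: tangent at (47, 56): λ = (3·47² + 9)/(2·56) ≡ 28/53. 53⁻¹ ≡ 49 (mod 59), so λ ≡ 28·49 ≡ 15.
  x = λ² - 47 - 47 = 225 - 94 ≡ 13; y = λ·(47 - 13) - 56 ≡ 41. → (13, 41)
2B = (13, 41).
Finally 4A + 2B:
(28, 53) + (13, 41). λ = (41 - 53)/(13 - 28) ≡ 47/44 mod 59. 44⁻¹ ≡ 55 (mod 59) since 44·55 = 2420 ≡ 1, so λ ≡ 48.
  x = λ² - 28 - 13 = 2304 - 41 ≡ 21; y = λ·(28 - 21) - 53 ≡ 47. → (21, 47)

(21, 47)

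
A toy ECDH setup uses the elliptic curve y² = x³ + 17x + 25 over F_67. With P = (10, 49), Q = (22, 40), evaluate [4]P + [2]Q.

First 4P:
Double-and-add on 4 = (100)₂. Start with P = (10, 49) for the leading 1-bit.
double: tangent at (10, 49): λ = (3·10² + 17)/(2·49) ≡ 49/31. 31⁻¹ ≡ 13 (mod 67) since 31·13 = 403 ≡ 1, so λ ≡ 49·13 ≡ 34.
  x = λ² - 10 - 10 = 1156 - 20 ≡ 64; y = λ·(10 - 64) - 49 ≡ 58. → (64, 58)
double: tangent at (64, 58): λ = (3·64² + 17)/(2·58) ≡ 44/49. 49⁻¹ ≡ 26 (mod 67), so λ ≡ 44·26 ≡ 5.
  x = λ² - 64 - 64 = 25 - 128 ≡ 31; y = λ·(64 - 31) - 58 ≡ 40. → (31, 40)
4P = (31, 40).
Next 2Q:
Repeated addition: build up to 2Q.
2Q: tangent at (22, 40): λ = (3·22² + 17)/(2·40) ≡ 62/13. 13⁻¹ ≡ 31 (mod 67) since 13·31 = 403 ≡ 1, so λ ≡ 62·31 ≡ 46.
  x = λ² - 22 - 22 = 2116 - 44 ≡ 62; y = λ·(22 - 62) - 40 ≡ 63. → (62, 63)
2Q = (62, 63).
Finally 4P + 2Q:
(31, 40) + (62, 63). λ = (63 - 40)/(62 - 31) ≡ 23/31 mod 67. 31⁻¹ ≡ 13 (mod 67) since 31·13 = 403 ≡ 1, so λ ≡ 31.
  x = λ² - 31 - 62 = 961 - 93 ≡ 64; y = λ·(31 - 64) - 40 ≡ 9. → (64, 9)

(64, 9)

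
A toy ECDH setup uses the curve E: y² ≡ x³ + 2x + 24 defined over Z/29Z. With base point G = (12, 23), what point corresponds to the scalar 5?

Repeated addition: build up to 5G.
2G: tangent at (12, 23): λ = (3·12² + 2)/(2·23) ≡ 28/17. 17⁻¹ ≡ 12 (mod 29), so λ ≡ 28·12 ≡ 17.
  x = λ² - 12 - 12 = 289 - 24 ≡ 4; y = λ·(12 - 4) - 23 ≡ 26. → (4, 26)
3G: (4, 26) + (12, 23). λ = (23 - 26)/(12 - 4) ≡ 26/8 mod 29. 8⁻¹ ≡ 11 (mod 29) since 8·11 = 88 ≡ 1, so λ ≡ 25.
  x = λ² - 4 - 12 = 625 - 16 ≡ 0; y = λ·(4 - 0) - 26 ≡ 16. → (0, 16)
4G: (0, 16) + (12, 23). λ = (23 - 16)/(12 - 0) ≡ 7/12 mod 29. 12⁻¹ ≡ 17 (mod 29) since 12·17 = 204 ≡ 1, so λ ≡ 3.
  x = λ² - 0 - 12 = 9 - 12 ≡ 26; y = λ·(0 - 26) - 16 ≡ 22. → (26, 22)
5G: (26, 22) + (12, 23). λ = (23 - 22)/(12 - 26) ≡ 1/15 mod 29. 15⁻¹ ≡ 2 (mod 29), so λ ≡ 2.
  x = λ² - 26 - 12 = 4 - 38 ≡ 24; y = λ·(26 - 24) - 22 ≡ 11. → (24, 11)

(24, 11)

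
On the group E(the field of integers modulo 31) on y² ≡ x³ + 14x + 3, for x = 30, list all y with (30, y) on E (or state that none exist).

x³ + 14x + 3 = 27423 ≡ 19 (mod 31).
Square roots of 19 mod 31: 9 and 22 (since 9² = 81 ≡ 19).

9, 22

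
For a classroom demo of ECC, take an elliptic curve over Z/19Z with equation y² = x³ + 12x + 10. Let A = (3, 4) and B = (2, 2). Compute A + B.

(18, 4)

(3, 4) + (2, 2). λ = (2 - 4)/(2 - 3) ≡ 17/18 mod 19. 18⁻¹ ≡ 18 (mod 19), so λ ≡ 2.
  x = λ² - 3 - 2 = 4 - 5 ≡ 18; y = λ·(3 - 18) - 4 ≡ 4. → (18, 4)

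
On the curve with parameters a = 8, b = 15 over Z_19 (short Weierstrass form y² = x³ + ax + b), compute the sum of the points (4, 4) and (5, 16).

(2, 1)

(4, 4) + (5, 16). λ = (16 - 4)/(5 - 4) ≡ 12/1 mod 19. 1⁻¹ ≡ 1 (mod 19) since 1·1 = 1 ≡ 1, so λ ≡ 12.
  x = λ² - 4 - 5 = 144 - 9 ≡ 2; y = λ·(4 - 2) - 4 ≡ 1. → (2, 1)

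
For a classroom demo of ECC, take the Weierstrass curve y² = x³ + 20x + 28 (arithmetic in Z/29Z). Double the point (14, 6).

(0, 17)

tangent at (14, 6): λ = (3·14² + 20)/(2·6) ≡ 28/12. 12⁻¹ ≡ 17 (mod 29), so λ ≡ 28·17 ≡ 12.
  x = λ² - 14 - 14 = 144 - 28 ≡ 0; y = λ·(14 - 0) - 6 ≡ 17. → (0, 17)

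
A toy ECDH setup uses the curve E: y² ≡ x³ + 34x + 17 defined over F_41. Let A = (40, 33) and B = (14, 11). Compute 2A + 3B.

(11, 0)

First 2A:
Repeated addition: build up to 2A.
2A: tangent at (40, 33): λ = (3·40² + 34)/(2·33) ≡ 37/25. 25⁻¹ ≡ 23 (mod 41), so λ ≡ 37·23 ≡ 31.
  x = λ² - 40 - 40 = 961 - 80 ≡ 20; y = λ·(40 - 20) - 33 ≡ 13. → (20, 13)
2A = (20, 13).
Next 3B:
Repeated addition: build up to 3B.
2B: tangent at (14, 11): λ = (3·14² + 34)/(2·11) ≡ 7/22. 22⁻¹ ≡ 28 (mod 41), so λ ≡ 7·28 ≡ 32.
  x = λ² - 14 - 14 = 1024 - 28 ≡ 12; y = λ·(14 - 12) - 11 ≡ 12. → (12, 12)
3B: (12, 12) + (14, 11). λ = (11 - 12)/(14 - 12) ≡ 40/2 mod 41. 2⁻¹ ≡ 21 (mod 41), so λ ≡ 20.
  x = λ² - 12 - 14 = 400 - 26 ≡ 5; y = λ·(12 - 5) - 12 ≡ 5. → (5, 5)
3B = (5, 5).
Finally 2A + 3B:
(20, 13) + (5, 5). λ = (5 - 13)/(5 - 20) ≡ 33/26 mod 41. 26⁻¹ ≡ 30 (mod 41) since 26·30 = 780 ≡ 1, so λ ≡ 6.
  x = λ² - 20 - 5 = 36 - 25 ≡ 11; y = λ·(20 - 11) - 13 ≡ 0. → (11, 0)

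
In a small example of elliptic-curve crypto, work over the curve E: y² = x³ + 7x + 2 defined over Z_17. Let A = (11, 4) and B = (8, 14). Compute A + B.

(11, 13)

(11, 4) + (8, 14). λ = (14 - 4)/(8 - 11) ≡ 10/14 mod 17. 14⁻¹ ≡ 11 (mod 17) since 14·11 = 154 ≡ 1, so λ ≡ 8.
  x = λ² - 11 - 8 = 64 - 19 ≡ 11; y = λ·(11 - 11) - 4 ≡ 13. → (11, 13)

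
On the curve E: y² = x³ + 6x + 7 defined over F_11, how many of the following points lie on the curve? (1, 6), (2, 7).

2

(1, 6): 6² ≡ 3, rhs ≡ 3 → on.
(2, 7): 7² ≡ 5, rhs ≡ 5 → on.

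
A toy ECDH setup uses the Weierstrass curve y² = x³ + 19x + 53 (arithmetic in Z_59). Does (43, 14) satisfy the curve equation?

y² = 14² ≡ 19; x³ + 19x + 53 = 80377 ≡ 19 (mod 59). 19 = 19.

yes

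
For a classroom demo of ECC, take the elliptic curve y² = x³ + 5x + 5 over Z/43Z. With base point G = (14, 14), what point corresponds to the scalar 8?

(37, 19)

Repeated addition: build up to 8G.
2G: tangent at (14, 14): λ = (3·14² + 5)/(2·14) ≡ 34/28. 28⁻¹ ≡ 20 (mod 43), so λ ≡ 34·20 ≡ 35.
  x = λ² - 14 - 14 = 1225 - 28 ≡ 36; y = λ·(14 - 36) - 14 ≡ 33. → (36, 33)
3G: (36, 33) + (14, 14). λ = (14 - 33)/(14 - 36) ≡ 24/21 mod 43. 21⁻¹ ≡ 41 (mod 43), so λ ≡ 38.
  x = λ² - 36 - 14 = 1444 - 50 ≡ 18; y = λ·(36 - 18) - 33 ≡ 6. → (18, 6)
4G: (18, 6) + (14, 14). λ = (14 - 6)/(14 - 18) ≡ 8/39 mod 43. 39⁻¹ ≡ 32 (mod 43) since 39·32 = 1248 ≡ 1, so λ ≡ 41.
  x = λ² - 18 - 14 = 1681 - 32 ≡ 15; y = λ·(18 - 15) - 6 ≡ 31. → (15, 31)
5G: (15, 31) + (14, 14). λ = (14 - 31)/(14 - 15) ≡ 26/42 mod 43. 42⁻¹ ≡ 42 (mod 43), so λ ≡ 17.
  x = λ² - 15 - 14 = 289 - 29 ≡ 2; y = λ·(15 - 2) - 31 ≡ 18. → (2, 18)
6G: (2, 18) + (14, 14). λ = (14 - 18)/(14 - 2) ≡ 39/12 mod 43. 12⁻¹ ≡ 18 (mod 43), so λ ≡ 14.
  x = λ² - 2 - 14 = 196 - 16 ≡ 8; y = λ·(2 - 8) - 18 ≡ 27. → (8, 27)
7G: (8, 27) + (14, 14). λ = (14 - 27)/(14 - 8) ≡ 30/6 mod 43. 6⁻¹ ≡ 36 (mod 43), so λ ≡ 5.
  x = λ² - 8 - 14 = 25 - 22 ≡ 3; y = λ·(8 - 3) - 27 ≡ 41. → (3, 41)
8G: (3, 41) + (14, 14). λ = (14 - 41)/(14 - 3) ≡ 16/11 mod 43. 11⁻¹ ≡ 4 (mod 43) since 11·4 = 44 ≡ 1, so λ ≡ 21.
  x = λ² - 3 - 14 = 441 - 17 ≡ 37; y = λ·(3 - 37) - 41 ≡ 19. → (37, 19)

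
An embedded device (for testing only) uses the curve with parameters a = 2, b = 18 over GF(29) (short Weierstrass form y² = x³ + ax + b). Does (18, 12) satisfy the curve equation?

y² = 12² ≡ 28; x³ + 2x + 18 = 5886 ≡ 28 (mod 29). 28 = 28.

yes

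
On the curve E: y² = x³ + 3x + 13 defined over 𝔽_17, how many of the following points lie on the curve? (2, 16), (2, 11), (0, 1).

(2, 16): 16² ≡ 1, rhs ≡ 10 → off.
(2, 11): 11² ≡ 2, rhs ≡ 10 → off.
(0, 1): 1² ≡ 1, rhs ≡ 13 → off.

0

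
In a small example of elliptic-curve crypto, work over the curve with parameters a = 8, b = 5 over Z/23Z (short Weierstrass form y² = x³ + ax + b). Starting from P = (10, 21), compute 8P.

(20, 0)

Repeated addition: build up to 8P.
2P: tangent at (10, 21): λ = (3·10² + 8)/(2·21) ≡ 9/19. 19⁻¹ ≡ 17 (mod 23) since 19·17 = 323 ≡ 1, so λ ≡ 9·17 ≡ 15.
  x = λ² - 10 - 10 = 225 - 20 ≡ 21; y = λ·(10 - 21) - 21 ≡ 21. → (21, 21)
3P: (21, 21) + (10, 21). λ = (21 - 21)/(10 - 21) ≡ 0/12 mod 23. 12⁻¹ ≡ 2 (mod 23), so λ ≡ 0.
  x = λ² - 21 - 10 = 0 - 31 ≡ 15; y = λ·(21 - 15) - 21 ≡ 2. → (15, 2)
4P: (15, 2) + (10, 21). λ = (21 - 2)/(10 - 15) ≡ 19/18 mod 23. 18⁻¹ ≡ 9 (mod 23) since 18·9 = 162 ≡ 1, so λ ≡ 10.
  x = λ² - 15 - 10 = 100 - 25 ≡ 6; y = λ·(15 - 6) - 2 ≡ 19. → (6, 19)
5P: (6, 19) + (10, 21). λ = (21 - 19)/(10 - 6) ≡ 2/4 mod 23. 4⁻¹ ≡ 6 (mod 23), so λ ≡ 12.
  x = λ² - 6 - 10 = 144 - 16 ≡ 13; y = λ·(6 - 13) - 19 ≡ 12. → (13, 12)
6P: (13, 12) + (10, 21). λ = (21 - 12)/(10 - 13) ≡ 9/20 mod 23. 20⁻¹ ≡ 15 (mod 23), so λ ≡ 20.
  x = λ² - 13 - 10 = 400 - 23 ≡ 9; y = λ·(13 - 9) - 12 ≡ 22. → (9, 22)
7P: (9, 22) + (10, 21). λ = (21 - 22)/(10 - 9) ≡ 22/1 mod 23. 1⁻¹ ≡ 1 (mod 23), so λ ≡ 22.
  x = λ² - 9 - 10 = 484 - 19 ≡ 5; y = λ·(9 - 5) - 22 ≡ 20. → (5, 20)
8P: (5, 20) + (10, 21). λ = (21 - 20)/(10 - 5) ≡ 1/5 mod 23. 5⁻¹ ≡ 14 (mod 23) since 5·14 = 70 ≡ 1, so λ ≡ 14.
  x = λ² - 5 - 10 = 196 - 15 ≡ 20; y = λ·(5 - 20) - 20 ≡ 0. → (20, 0)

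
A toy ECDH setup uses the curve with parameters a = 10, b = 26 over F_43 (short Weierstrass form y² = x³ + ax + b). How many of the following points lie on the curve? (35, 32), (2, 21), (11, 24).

1

(35, 32): 32² ≡ 35, rhs ≡ 36 → off.
(2, 21): 21² ≡ 11, rhs ≡ 11 → on.
(11, 24): 24² ≡ 17, rhs ≡ 5 → off.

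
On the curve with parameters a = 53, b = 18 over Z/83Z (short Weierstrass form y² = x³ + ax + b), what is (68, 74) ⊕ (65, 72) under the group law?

(68, 74) + (65, 72). λ = (72 - 74)/(65 - 68) ≡ 81/80 mod 83. 80⁻¹ ≡ 55 (mod 83) since 80·55 = 4400 ≡ 1, so λ ≡ 56.
  x = λ² - 68 - 65 = 3136 - 133 ≡ 15; y = λ·(68 - 15) - 74 ≡ 72. → (15, 72)

(15, 72)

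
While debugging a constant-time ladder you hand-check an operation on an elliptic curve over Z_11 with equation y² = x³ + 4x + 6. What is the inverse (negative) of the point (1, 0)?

-(1, 0) = (1, -0 mod 11) = (1, 0).

(1, 0)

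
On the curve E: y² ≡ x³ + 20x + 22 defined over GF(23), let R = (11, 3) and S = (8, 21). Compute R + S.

(17, 10)

(11, 3) + (8, 21). λ = (21 - 3)/(8 - 11) ≡ 18/20 mod 23. 20⁻¹ ≡ 15 (mod 23) since 20·15 = 300 ≡ 1, so λ ≡ 17.
  x = λ² - 11 - 8 = 289 - 19 ≡ 17; y = λ·(11 - 17) - 3 ≡ 10. → (17, 10)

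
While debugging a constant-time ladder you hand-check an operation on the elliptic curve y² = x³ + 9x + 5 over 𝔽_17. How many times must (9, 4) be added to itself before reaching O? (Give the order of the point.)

11

2P: tangent at (9, 4): λ = (3·9² + 9)/(2·4) ≡ 14/8. 8⁻¹ ≡ 15 (mod 17) since 8·15 = 120 ≡ 1, so λ ≡ 14·15 ≡ 6.
  x = λ² - 9 - 9 = 36 - 18 ≡ 1; y = λ·(9 - 1) - 4 ≡ 10. → (1, 10)
3P: (1, 10) + (9, 4). λ = (4 - 10)/(9 - 1) ≡ 11/8 mod 17. 8⁻¹ ≡ 15 (mod 17), so λ ≡ 12.
  x = λ² - 1 - 9 = 144 - 10 ≡ 15; y = λ·(1 - 15) - 10 ≡ 9. → (15, 9)
4P: (15, 9) + (9, 4). λ = (4 - 9)/(9 - 15) ≡ 12/11 mod 17. 11⁻¹ ≡ 14 (mod 17) since 11·14 = 154 ≡ 1, so λ ≡ 15.
  x = λ² - 15 - 9 = 225 - 24 ≡ 14; y = λ·(15 - 14) - 9 ≡ 6. → (14, 6)
5P: (14, 6) + (9, 4). λ = (4 - 6)/(9 - 14) ≡ 15/12 mod 17. 12⁻¹ ≡ 10 (mod 17), so λ ≡ 14.
  x = λ² - 14 - 9 = 196 - 23 ≡ 3; y = λ·(14 - 3) - 6 ≡ 12. → (3, 12)
6P: (3, 12) + (9, 4). λ = (4 - 12)/(9 - 3) ≡ 9/6 mod 17. 6⁻¹ ≡ 3 (mod 17) since 6·3 = 18 ≡ 1, so λ ≡ 10.
  x = λ² - 3 - 9 = 100 - 12 ≡ 3; y = λ·(3 - 3) - 12 ≡ 5. → (3, 5)
7P: (3, 5) + (9, 4). λ = (4 - 5)/(9 - 3) ≡ 16/6 mod 17. 6⁻¹ ≡ 3 (mod 17), so λ ≡ 14.
  x = λ² - 3 - 9 = 196 - 12 ≡ 14; y = λ·(3 - 14) - 5 ≡ 11. → (14, 11)
8P: (14, 11) + (9, 4). λ = (4 - 11)/(9 - 14) ≡ 10/12 mod 17. 12⁻¹ ≡ 10 (mod 17), so λ ≡ 15.
  x = λ² - 14 - 9 = 225 - 23 ≡ 15; y = λ·(14 - 15) - 11 ≡ 8. → (15, 8)
9P: (15, 8) + (9, 4). λ = (4 - 8)/(9 - 15) ≡ 13/11 mod 17. 11⁻¹ ≡ 14 (mod 17), so λ ≡ 12.
  x = λ² - 15 - 9 = 144 - 24 ≡ 1; y = λ·(15 - 1) - 8 ≡ 7. → (1, 7)
10P: (1, 7) + (9, 4). λ = (4 - 7)/(9 - 1) ≡ 14/8 mod 17. 8⁻¹ ≡ 15 (mod 17), so λ ≡ 6.
  x = λ² - 1 - 9 = 36 - 10 ≡ 9; y = λ·(1 - 9) - 7 ≡ 13. → (9, 13)
11P: (9, 13) + (9, 4): same x and y₁ ≡ -y₂, so the sum is O.
11P = O, so the order is 11.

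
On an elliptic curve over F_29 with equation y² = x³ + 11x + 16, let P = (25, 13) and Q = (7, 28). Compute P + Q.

(13, 6)

(25, 13) + (7, 28). λ = (28 - 13)/(7 - 25) ≡ 15/11 mod 29. 11⁻¹ ≡ 8 (mod 29), so λ ≡ 4.
  x = λ² - 25 - 7 = 16 - 32 ≡ 13; y = λ·(25 - 13) - 13 ≡ 6. → (13, 6)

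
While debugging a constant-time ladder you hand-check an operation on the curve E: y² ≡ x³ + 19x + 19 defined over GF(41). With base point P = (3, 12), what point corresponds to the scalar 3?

Repeated addition: build up to 3P.
2P: tangent at (3, 12): λ = (3·3² + 19)/(2·12) ≡ 5/24. 24⁻¹ ≡ 12 (mod 41) since 24·12 = 288 ≡ 1, so λ ≡ 5·12 ≡ 19.
  x = λ² - 3 - 3 = 361 - 6 ≡ 27; y = λ·(3 - 27) - 12 ≡ 24. → (27, 24)
3P: (27, 24) + (3, 12). λ = (12 - 24)/(3 - 27) ≡ 29/17 mod 41. 17⁻¹ ≡ 29 (mod 41), so λ ≡ 21.
  x = λ² - 27 - 3 = 441 - 30 ≡ 1; y = λ·(27 - 1) - 24 ≡ 30. → (1, 30)

(1, 30)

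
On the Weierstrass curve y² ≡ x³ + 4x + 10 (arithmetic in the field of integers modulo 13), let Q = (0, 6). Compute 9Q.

Double-and-add on 9 = (1001)₂. Start with Q = (0, 6) for the leading 1-bit.
double: tangent at (0, 6): λ = (3·0² + 4)/(2·6) ≡ 4/12. 12⁻¹ ≡ 12 (mod 13), so λ ≡ 4·12 ≡ 9.
  x = λ² - 0 - 0 = 81 - 0 ≡ 3; y = λ·(0 - 3) - 6 ≡ 6. → (3, 6)
double: tangent at (3, 6): λ = (3·3² + 4)/(2·6) ≡ 5/12. 12⁻¹ ≡ 12 (mod 13), so λ ≡ 5·12 ≡ 8.
  x = λ² - 3 - 3 = 64 - 6 ≡ 6; y = λ·(3 - 6) - 6 ≡ 9. → (6, 9)
double: tangent at (6, 9): λ = (3·6² + 4)/(2·9) ≡ 8/5. 5⁻¹ ≡ 8 (mod 13), so λ ≡ 8·8 ≡ 12.
  x = λ² - 6 - 6 = 144 - 12 ≡ 2; y = λ·(6 - 2) - 9 ≡ 0. → (2, 0)
add Q: (2, 0) + (0, 6). λ = (6 - 0)/(0 - 2) ≡ 6/11 mod 13. 11⁻¹ ≡ 6 (mod 13), so λ ≡ 10.
  x = λ² - 2 - 0 = 100 - 2 ≡ 7; y = λ·(2 - 7) - 0 ≡ 2. → (7, 2)

(7, 2)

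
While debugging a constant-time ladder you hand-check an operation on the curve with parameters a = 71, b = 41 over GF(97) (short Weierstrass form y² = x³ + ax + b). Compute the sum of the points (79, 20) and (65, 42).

(79, 20) + (65, 42). λ = (42 - 20)/(65 - 79) ≡ 22/83 mod 97. 83⁻¹ ≡ 90 (mod 97), so λ ≡ 40.
  x = λ² - 79 - 65 = 1600 - 144 ≡ 1; y = λ·(79 - 1) - 20 ≡ 93. → (1, 93)

(1, 93)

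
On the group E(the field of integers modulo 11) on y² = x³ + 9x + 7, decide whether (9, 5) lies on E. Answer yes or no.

yes

y² = 5² ≡ 3; x³ + 9x + 7 = 817 ≡ 3 (mod 11). 3 = 3.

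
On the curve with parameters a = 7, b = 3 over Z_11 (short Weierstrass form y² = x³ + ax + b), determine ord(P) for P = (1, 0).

2

2P: (1, 0) + (1, 0): same x and y₁ ≡ -y₂, so the sum is the point at infinity.
2P = the point at infinity, so the order is 2.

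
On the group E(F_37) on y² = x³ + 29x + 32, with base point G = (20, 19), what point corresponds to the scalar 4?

Double-and-add on 4 = (100)₂. Start with G = (20, 19) for the leading 1-bit.
double: tangent at (20, 19): λ = (3·20² + 29)/(2·19) ≡ 8/1. 1⁻¹ ≡ 1 (mod 37) since 1·1 = 1 ≡ 1, so λ ≡ 8·1 ≡ 8.
  x = λ² - 20 - 20 = 64 - 40 ≡ 24; y = λ·(20 - 24) - 19 ≡ 23. → (24, 23)
double: tangent at (24, 23): λ = (3·24² + 29)/(2·23) ≡ 18/9. 9⁻¹ ≡ 33 (mod 37), so λ ≡ 18·33 ≡ 2.
  x = λ² - 24 - 24 = 4 - 48 ≡ 30; y = λ·(24 - 30) - 23 ≡ 2. → (30, 2)

(30, 2)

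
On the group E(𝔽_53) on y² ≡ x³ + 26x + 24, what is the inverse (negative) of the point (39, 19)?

(39, 34)

-(39, 19) = (39, -19 mod 53) = (39, 34).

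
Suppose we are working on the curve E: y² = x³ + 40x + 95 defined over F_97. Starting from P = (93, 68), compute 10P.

Double-and-add on 10 = (1010)₂. Start with P = (93, 68) for the leading 1-bit.
double: tangent at (93, 68): λ = (3·93² + 40)/(2·68) ≡ 88/39. 39⁻¹ ≡ 5 (mod 97), so λ ≡ 88·5 ≡ 52.
  x = λ² - 93 - 93 = 2704 - 186 ≡ 93; y = λ·(93 - 93) - 68 ≡ 29. → (93, 29)
double: tangent at (93, 29): λ = (3·93² + 40)/(2·29) ≡ 88/58. 58⁻¹ ≡ 92 (mod 97), so λ ≡ 88·92 ≡ 45.
  x = λ² - 93 - 93 = 2025 - 186 ≡ 93; y = λ·(93 - 93) - 29 ≡ 68. → (93, 68)
add P: tangent at (93, 68): λ = (3·93² + 40)/(2·68) ≡ 88/39. 39⁻¹ ≡ 5 (mod 97), so λ ≡ 88·5 ≡ 52.
  x = λ² - 93 - 93 = 2704 - 186 ≡ 93; y = λ·(93 - 93) - 68 ≡ 29. → (93, 29)
double: tangent at (93, 29): λ = (3·93² + 40)/(2·29) ≡ 88/58. 58⁻¹ ≡ 92 (mod 97), so λ ≡ 88·92 ≡ 45.
  x = λ² - 93 - 93 = 2025 - 186 ≡ 93; y = λ·(93 - 93) - 29 ≡ 68. → (93, 68)

(93, 68)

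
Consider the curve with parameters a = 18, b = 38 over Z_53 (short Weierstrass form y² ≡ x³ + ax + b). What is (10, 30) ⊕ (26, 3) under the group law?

(10, 30) + (26, 3). λ = (3 - 30)/(26 - 10) ≡ 26/16 mod 53. 16⁻¹ ≡ 10 (mod 53), so λ ≡ 48.
  x = λ² - 10 - 26 = 2304 - 36 ≡ 42; y = λ·(10 - 42) - 30 ≡ 24. → (42, 24)

(42, 24)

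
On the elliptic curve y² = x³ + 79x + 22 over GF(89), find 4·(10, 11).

Write G = (10, 11).
Double-and-add on 4 = (100)₂. Start with G = (10, 11) for the leading 1-bit.
double: tangent at (10, 11): λ = (3·10² + 79)/(2·11) ≡ 23/22. 22⁻¹ ≡ 85 (mod 89), so λ ≡ 23·85 ≡ 86.
  x = λ² - 10 - 10 = 7396 - 20 ≡ 78; y = λ·(10 - 78) - 11 ≡ 15. → (78, 15)
double: tangent at (78, 15): λ = (3·78² + 79)/(2·15) ≡ 86/30. 30⁻¹ ≡ 3 (mod 89) since 30·3 = 90 ≡ 1, so λ ≡ 86·3 ≡ 80.
  x = λ² - 78 - 78 = 6400 - 156 ≡ 14; y = λ·(78 - 14) - 15 ≡ 32. → (14, 32)

(14, 32)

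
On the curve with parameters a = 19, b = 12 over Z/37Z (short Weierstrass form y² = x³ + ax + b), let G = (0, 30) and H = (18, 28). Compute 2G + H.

(12, 28)

First 2G:
Repeated addition: build up to 2G.
2G: tangent at (0, 30): λ = (3·0² + 19)/(2·30) ≡ 19/23. 23⁻¹ ≡ 29 (mod 37) since 23·29 = 667 ≡ 1, so λ ≡ 19·29 ≡ 33.
  x = λ² - 0 - 0 = 1089 - 0 ≡ 16; y = λ·(0 - 16) - 30 ≡ 34. → (16, 34)
2G = (16, 34).
Finally 2G + H:
(16, 34) + (18, 28). λ = (28 - 34)/(18 - 16) ≡ 31/2 mod 37. 2⁻¹ ≡ 19 (mod 37), so λ ≡ 34.
  x = λ² - 16 - 18 = 1156 - 34 ≡ 12; y = λ·(16 - 12) - 34 ≡ 28. → (12, 28)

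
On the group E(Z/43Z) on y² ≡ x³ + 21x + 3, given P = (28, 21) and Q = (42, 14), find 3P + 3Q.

(27, 0)

First 3P:
Repeated addition: build up to 3P.
2P: tangent at (28, 21): λ = (3·28² + 21)/(2·21) ≡ 8/42. 42⁻¹ ≡ 42 (mod 43), so λ ≡ 8·42 ≡ 35.
  x = λ² - 28 - 28 = 1225 - 56 ≡ 8; y = λ·(28 - 8) - 21 ≡ 34. → (8, 34)
3P: (8, 34) + (28, 21). λ = (21 - 34)/(28 - 8) ≡ 30/20 mod 43. 20⁻¹ ≡ 28 (mod 43), so λ ≡ 23.
  x = λ² - 8 - 28 = 529 - 36 ≡ 20; y = λ·(8 - 20) - 34 ≡ 34. → (20, 34)
3P = (20, 34).
Next 3Q:
Repeated addition: build up to 3Q.
2Q: tangent at (42, 14): λ = (3·42² + 21)/(2·14) ≡ 24/28. 28⁻¹ ≡ 20 (mod 43), so λ ≡ 24·20 ≡ 7.
  x = λ² - 42 - 42 = 49 - 84 ≡ 8; y = λ·(42 - 8) - 14 ≡ 9. → (8, 9)
3Q: (8, 9) + (42, 14). λ = (14 - 9)/(42 - 8) ≡ 5/34 mod 43. 34⁻¹ ≡ 19 (mod 43), so λ ≡ 9.
  x = λ² - 8 - 42 = 81 - 50 ≡ 31; y = λ·(8 - 31) - 9 ≡ 42. → (31, 42)
3Q = (31, 42).
Finally 3P + 3Q:
(20, 34) + (31, 42). λ = (42 - 34)/(31 - 20) ≡ 8/11 mod 43. 11⁻¹ ≡ 4 (mod 43), so λ ≡ 32.
  x = λ² - 20 - 31 = 1024 - 51 ≡ 27; y = λ·(20 - 27) - 34 ≡ 0. → (27, 0)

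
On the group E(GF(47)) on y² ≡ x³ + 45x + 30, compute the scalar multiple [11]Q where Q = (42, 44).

Double-and-add on 11 = (1011)₂. Start with Q = (42, 44) for the leading 1-bit.
double: tangent at (42, 44): λ = (3·42² + 45)/(2·44) ≡ 26/41. 41⁻¹ ≡ 39 (mod 47), so λ ≡ 26·39 ≡ 27.
  x = λ² - 42 - 42 = 729 - 84 ≡ 34; y = λ·(42 - 34) - 44 ≡ 31. → (34, 31)
double: tangent at (34, 31): λ = (3·34² + 45)/(2·31) ≡ 35/15. 15⁻¹ ≡ 22 (mod 47) since 15·22 = 330 ≡ 1, so λ ≡ 35·22 ≡ 18.
  x = λ² - 34 - 34 = 324 - 68 ≡ 21; y = λ·(34 - 21) - 31 ≡ 15. → (21, 15)
add Q: (21, 15) + (42, 44). λ = (44 - 15)/(42 - 21) ≡ 29/21 mod 47. 21⁻¹ ≡ 9 (mod 47), so λ ≡ 26.
  x = λ² - 21 - 42 = 676 - 63 ≡ 2; y = λ·(21 - 2) - 15 ≡ 9. → (2, 9)
double: tangent at (2, 9): λ = (3·2² + 45)/(2·9) ≡ 10/18. 18⁻¹ ≡ 34 (mod 47) since 18·34 = 612 ≡ 1, so λ ≡ 10·34 ≡ 11.
  x = λ² - 2 - 2 = 121 - 4 ≡ 23; y = λ·(2 - 23) - 9 ≡ 42. → (23, 42)
add Q: (23, 42) + (42, 44). λ = (44 - 42)/(42 - 23) ≡ 2/19 mod 47. 19⁻¹ ≡ 5 (mod 47), so λ ≡ 10.
  x = λ² - 23 - 42 = 100 - 65 ≡ 35; y = λ·(23 - 35) - 42 ≡ 26. → (35, 26)

(35, 26)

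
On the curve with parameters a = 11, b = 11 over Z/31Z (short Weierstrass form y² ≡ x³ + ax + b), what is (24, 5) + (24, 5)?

tangent at (24, 5): λ = (3·24² + 11)/(2·5) ≡ 3/10. 10⁻¹ ≡ 28 (mod 31), so λ ≡ 3·28 ≡ 22.
  x = λ² - 24 - 24 = 484 - 48 ≡ 2; y = λ·(24 - 2) - 5 ≡ 14. → (2, 14)

(2, 14)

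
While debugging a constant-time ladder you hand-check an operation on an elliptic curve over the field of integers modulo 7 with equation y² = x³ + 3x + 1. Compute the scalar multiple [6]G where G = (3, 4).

Repeated addition: build up to 6G.
2G: tangent at (3, 4): λ = (3·3² + 3)/(2·4) ≡ 2/1. 1⁻¹ ≡ 1 (mod 7), so λ ≡ 2·1 ≡ 2.
  x = λ² - 3 - 3 = 4 - 6 ≡ 5; y = λ·(3 - 5) - 4 ≡ 6. → (5, 6)
3G: (5, 6) + (3, 4). λ = (4 - 6)/(3 - 5) ≡ 5/5 mod 7. 5⁻¹ ≡ 3 (mod 7), so λ ≡ 1.
  x = λ² - 5 - 3 = 1 - 8 ≡ 0; y = λ·(5 - 0) - 6 ≡ 6. → (0, 6)
4G: (0, 6) + (3, 4). λ = (4 - 6)/(3 - 0) ≡ 5/3 mod 7. 3⁻¹ ≡ 5 (mod 7), so λ ≡ 4.
  x = λ² - 0 - 3 = 16 - 3 ≡ 6; y = λ·(0 - 6) - 6 ≡ 5. → (6, 5)
5G: (6, 5) + (3, 4). λ = (4 - 5)/(3 - 6) ≡ 6/4 mod 7. 4⁻¹ ≡ 2 (mod 7), so λ ≡ 5.
  x = λ² - 6 - 3 = 25 - 9 ≡ 2; y = λ·(6 - 2) - 5 ≡ 1. → (2, 1)
6G: (2, 1) + (3, 4). λ = (4 - 1)/(3 - 2) ≡ 3/1 mod 7. 1⁻¹ ≡ 1 (mod 7), so λ ≡ 3.
  x = λ² - 2 - 3 = 9 - 5 ≡ 4; y = λ·(2 - 4) - 1 ≡ 0. → (4, 0)

(4, 0)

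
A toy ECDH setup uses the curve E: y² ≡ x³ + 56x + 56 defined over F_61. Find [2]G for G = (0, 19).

(14, 31)

tangent at (0, 19): λ = (3·0² + 56)/(2·19) ≡ 56/38. 38⁻¹ ≡ 53 (mod 61), so λ ≡ 56·53 ≡ 40.
  x = λ² - 0 - 0 = 1600 - 0 ≡ 14; y = λ·(0 - 14) - 19 ≡ 31. → (14, 31)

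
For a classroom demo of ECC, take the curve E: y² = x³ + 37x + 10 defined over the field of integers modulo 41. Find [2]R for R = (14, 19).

(15, 39)

tangent at (14, 19): λ = (3·14² + 37)/(2·19) ≡ 10/38. 38⁻¹ ≡ 27 (mod 41), so λ ≡ 10·27 ≡ 24.
  x = λ² - 14 - 14 = 576 - 28 ≡ 15; y = λ·(14 - 15) - 19 ≡ 39. → (15, 39)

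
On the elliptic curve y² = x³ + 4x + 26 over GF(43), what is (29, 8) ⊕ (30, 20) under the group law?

(29, 8) + (30, 20). λ = (20 - 8)/(30 - 29) ≡ 12/1 mod 43. 1⁻¹ ≡ 1 (mod 43), so λ ≡ 12.
  x = λ² - 29 - 30 = 144 - 59 ≡ 42; y = λ·(29 - 42) - 8 ≡ 8. → (42, 8)

(42, 8)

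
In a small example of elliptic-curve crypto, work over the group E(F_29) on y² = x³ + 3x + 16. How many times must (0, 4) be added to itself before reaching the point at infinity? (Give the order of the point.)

2P: tangent at (0, 4): λ = (3·0² + 3)/(2·4) ≡ 3/8. 8⁻¹ ≡ 11 (mod 29) since 8·11 = 88 ≡ 1, so λ ≡ 3·11 ≡ 4.
  x = λ² - 0 - 0 = 16 - 0 ≡ 16; y = λ·(0 - 16) - 4 ≡ 19. → (16, 19)
3P: (16, 19) + (0, 4). λ = (4 - 19)/(0 - 16) ≡ 14/13 mod 29. 13⁻¹ ≡ 9 (mod 29) since 13·9 = 117 ≡ 1, so λ ≡ 10.
  x = λ² - 16 - 0 = 100 - 16 ≡ 26; y = λ·(16 - 26) - 19 ≡ 26. → (26, 26)
4P: (26, 26) + (0, 4). λ = (4 - 26)/(0 - 26) ≡ 7/3 mod 29. 3⁻¹ ≡ 10 (mod 29), so λ ≡ 12.
  x = λ² - 26 - 0 = 144 - 26 ≡ 2; y = λ·(26 - 2) - 26 ≡ 1. → (2, 1)
5P: (2, 1) + (0, 4). λ = (4 - 1)/(0 - 2) ≡ 3/27 mod 29. 27⁻¹ ≡ 14 (mod 29), so λ ≡ 13.
  x = λ² - 2 - 0 = 169 - 2 ≡ 22; y = λ·(2 - 22) - 1 ≡ 0. → (22, 0)
6P: (22, 0) + (0, 4). λ = (4 - 0)/(0 - 22) ≡ 4/7 mod 29. 7⁻¹ ≡ 25 (mod 29), so λ ≡ 13.
  x = λ² - 22 - 0 = 169 - 22 ≡ 2; y = λ·(22 - 2) - 0 ≡ 28. → (2, 28)
7P: (2, 28) + (0, 4). λ = (4 - 28)/(0 - 2) ≡ 5/27 mod 29. 27⁻¹ ≡ 14 (mod 29), so λ ≡ 12.
  x = λ² - 2 - 0 = 144 - 2 ≡ 26; y = λ·(2 - 26) - 28 ≡ 3. → (26, 3)
8P: (26, 3) + (0, 4). λ = (4 - 3)/(0 - 26) ≡ 1/3 mod 29. 3⁻¹ ≡ 10 (mod 29), so λ ≡ 10.
  x = λ² - 26 - 0 = 100 - 26 ≡ 16; y = λ·(26 - 16) - 3 ≡ 10. → (16, 10)
9P: (16, 10) + (0, 4). λ = (4 - 10)/(0 - 16) ≡ 23/13 mod 29. 13⁻¹ ≡ 9 (mod 29) since 13·9 = 117 ≡ 1, so λ ≡ 4.
  x = λ² - 16 - 0 = 16 - 16 ≡ 0; y = λ·(16 - 0) - 10 ≡ 25. → (0, 25)
10P: (0, 25) + (0, 4): same x and y₁ ≡ -y₂, so the sum is the point at infinity.
10P = the point at infinity, so the order is 10.

10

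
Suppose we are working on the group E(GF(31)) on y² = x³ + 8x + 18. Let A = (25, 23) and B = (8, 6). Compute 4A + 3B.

First 4A:
Repeated addition: build up to 4A.
2A: tangent at (25, 23): λ = (3·25² + 8)/(2·23) ≡ 23/15. 15⁻¹ ≡ 29 (mod 31), so λ ≡ 23·29 ≡ 16.
  x = λ² - 25 - 25 = 256 - 50 ≡ 20; y = λ·(25 - 20) - 23 ≡ 26. → (20, 26)
3A: (20, 26) + (25, 23). λ = (23 - 26)/(25 - 20) ≡ 28/5 mod 31. 5⁻¹ ≡ 25 (mod 31), so λ ≡ 18.
  x = λ² - 20 - 25 = 324 - 45 ≡ 0; y = λ·(20 - 0) - 26 ≡ 24. → (0, 24)
4A: (0, 24) + (25, 23). λ = (23 - 24)/(25 - 0) ≡ 30/25 mod 31. 25⁻¹ ≡ 5 (mod 31), so λ ≡ 26.
  x = λ² - 0 - 25 = 676 - 25 ≡ 0; y = λ·(0 - 0) - 24 ≡ 7. → (0, 7)
4A = (0, 7).
Next 3B:
Repeated addition: build up to 3B.
2B: tangent at (8, 6): λ = (3·8² + 8)/(2·6) ≡ 14/12. 12⁻¹ ≡ 13 (mod 31), so λ ≡ 14·13 ≡ 27.
  x = λ² - 8 - 8 = 729 - 16 ≡ 0; y = λ·(8 - 0) - 6 ≡ 24. → (0, 24)
3B: (0, 24) + (8, 6). λ = (6 - 24)/(8 - 0) ≡ 13/8 mod 31. 8⁻¹ ≡ 4 (mod 31) since 8·4 = 32 ≡ 1, so λ ≡ 21.
  x = λ² - 0 - 8 = 441 - 8 ≡ 30; y = λ·(0 - 30) - 24 ≡ 28. → (30, 28)
3B = (30, 28).
Finally 4A + 3B:
(0, 7) + (30, 28). λ = (28 - 7)/(30 - 0) ≡ 21/30 mod 31. 30⁻¹ ≡ 30 (mod 31), so λ ≡ 10.
  x = λ² - 0 - 30 = 100 - 30 ≡ 8; y = λ·(0 - 8) - 7 ≡ 6. → (8, 6)

(8, 6)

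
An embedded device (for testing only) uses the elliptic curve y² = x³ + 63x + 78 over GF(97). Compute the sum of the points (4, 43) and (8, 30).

(41, 53)

(4, 43) + (8, 30). λ = (30 - 43)/(8 - 4) ≡ 84/4 mod 97. 4⁻¹ ≡ 73 (mod 97), so λ ≡ 21.
  x = λ² - 4 - 8 = 441 - 12 ≡ 41; y = λ·(4 - 41) - 43 ≡ 53. → (41, 53)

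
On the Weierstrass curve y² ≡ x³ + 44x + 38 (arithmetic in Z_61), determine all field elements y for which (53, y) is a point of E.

x³ + 44x + 38 = 151247 ≡ 28 (mod 61).
28 is a non-residue mod 61; no y exists.

none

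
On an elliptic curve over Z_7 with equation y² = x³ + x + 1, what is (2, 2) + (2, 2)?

(0, 1)

tangent at (2, 2): λ = (3·2² + 1)/(2·2) ≡ 6/4. 4⁻¹ ≡ 2 (mod 7) since 4·2 = 8 ≡ 1, so λ ≡ 6·2 ≡ 5.
  x = λ² - 2 - 2 = 25 - 4 ≡ 0; y = λ·(2 - 0) - 2 ≡ 1. → (0, 1)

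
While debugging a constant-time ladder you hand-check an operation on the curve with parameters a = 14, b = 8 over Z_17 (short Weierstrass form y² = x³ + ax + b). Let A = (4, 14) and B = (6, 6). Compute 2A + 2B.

(4, 14)

First 2A:
Repeated addition: build up to 2A.
2A: tangent at (4, 14): λ = (3·4² + 14)/(2·14) ≡ 11/11. 11⁻¹ ≡ 14 (mod 17), so λ ≡ 11·14 ≡ 1.
  x = λ² - 4 - 4 = 1 - 8 ≡ 10; y = λ·(4 - 10) - 14 ≡ 14. → (10, 14)
2A = (10, 14).
Next 2B:
Repeated addition: build up to 2B.
2B: tangent at (6, 6): λ = (3·6² + 14)/(2·6) ≡ 3/12. 12⁻¹ ≡ 10 (mod 17) since 12·10 = 120 ≡ 1, so λ ≡ 3·10 ≡ 13.
  x = λ² - 6 - 6 = 169 - 12 ≡ 4; y = λ·(6 - 4) - 6 ≡ 3. → (4, 3)
2B = (4, 3).
Finally 2A + 2B:
(10, 14) + (4, 3). λ = (3 - 14)/(4 - 10) ≡ 6/11 mod 17. 11⁻¹ ≡ 14 (mod 17) since 11·14 = 154 ≡ 1, so λ ≡ 16.
  x = λ² - 10 - 4 = 256 - 14 ≡ 4; y = λ·(10 - 4) - 14 ≡ 14. → (4, 14)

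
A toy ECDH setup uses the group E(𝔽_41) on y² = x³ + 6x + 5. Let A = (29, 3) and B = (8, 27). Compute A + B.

(29, 3) + (8, 27). λ = (27 - 3)/(8 - 29) ≡ 24/20 mod 41. 20⁻¹ ≡ 39 (mod 41), so λ ≡ 34.
  x = λ² - 29 - 8 = 1156 - 37 ≡ 12; y = λ·(29 - 12) - 3 ≡ 1. → (12, 1)

(12, 1)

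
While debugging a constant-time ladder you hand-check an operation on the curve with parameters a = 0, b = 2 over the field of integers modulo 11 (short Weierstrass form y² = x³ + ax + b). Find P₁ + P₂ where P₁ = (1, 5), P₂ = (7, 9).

(1, 5) + (7, 9). λ = (9 - 5)/(7 - 1) ≡ 4/6 mod 11. 6⁻¹ ≡ 2 (mod 11) since 6·2 = 12 ≡ 1, so λ ≡ 8.
  x = λ² - 1 - 7 = 64 - 8 ≡ 1; y = λ·(1 - 1) - 5 ≡ 6. → (1, 6)

(1, 6)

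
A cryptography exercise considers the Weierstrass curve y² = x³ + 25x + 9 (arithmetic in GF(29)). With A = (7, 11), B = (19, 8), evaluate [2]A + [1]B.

(27, 26)

First 2A:
Repeated addition: build up to 2A.
2A: tangent at (7, 11): λ = (3·7² + 25)/(2·11) ≡ 27/22. 22⁻¹ ≡ 4 (mod 29), so λ ≡ 27·4 ≡ 21.
  x = λ² - 7 - 7 = 441 - 14 ≡ 21; y = λ·(7 - 21) - 11 ≡ 14. → (21, 14)
2A = (21, 14).
Finally 2A + B:
(21, 14) + (19, 8). λ = (8 - 14)/(19 - 21) ≡ 23/27 mod 29. 27⁻¹ ≡ 14 (mod 29), so λ ≡ 3.
  x = λ² - 21 - 19 = 9 - 40 ≡ 27; y = λ·(21 - 27) - 14 ≡ 26. → (27, 26)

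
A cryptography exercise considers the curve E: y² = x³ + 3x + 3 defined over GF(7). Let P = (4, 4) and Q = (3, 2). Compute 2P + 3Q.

First 2P:
Repeated addition: build up to 2P.
2P: tangent at (4, 4): λ = (3·4² + 3)/(2·4) ≡ 2/1. 1⁻¹ ≡ 1 (mod 7), so λ ≡ 2·1 ≡ 2.
  x = λ² - 4 - 4 = 4 - 8 ≡ 3; y = λ·(4 - 3) - 4 ≡ 5. → (3, 5)
2P = (3, 5).
Next 3Q:
Repeated addition: build up to 3Q.
2Q: tangent at (3, 2): λ = (3·3² + 3)/(2·2) ≡ 2/4. 4⁻¹ ≡ 2 (mod 7) since 4·2 = 8 ≡ 1, so λ ≡ 2·2 ≡ 4.
  x = λ² - 3 - 3 = 16 - 6 ≡ 3; y = λ·(3 - 3) - 2 ≡ 5. → (3, 5)
3Q: (3, 5) + (3, 2): same x and y₁ ≡ -y₂, so the sum is ∞.
3Q = ∞.
Finally 2P + 3Q:
(3, 5) + ∞ = (3, 5) (identity).

(3, 5)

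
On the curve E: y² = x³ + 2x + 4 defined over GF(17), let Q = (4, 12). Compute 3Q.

(15, 3)

Repeated addition: build up to 3Q.
2Q: tangent at (4, 12): λ = (3·4² + 2)/(2·12) ≡ 16/7. 7⁻¹ ≡ 5 (mod 17) since 7·5 = 35 ≡ 1, so λ ≡ 16·5 ≡ 12.
  x = λ² - 4 - 4 = 144 - 8 ≡ 0; y = λ·(4 - 0) - 12 ≡ 2. → (0, 2)
3Q: (0, 2) + (4, 12). λ = (12 - 2)/(4 - 0) ≡ 10/4 mod 17. 4⁻¹ ≡ 13 (mod 17), so λ ≡ 11.
  x = λ² - 0 - 4 = 121 - 4 ≡ 15; y = λ·(0 - 15) - 2 ≡ 3. → (15, 3)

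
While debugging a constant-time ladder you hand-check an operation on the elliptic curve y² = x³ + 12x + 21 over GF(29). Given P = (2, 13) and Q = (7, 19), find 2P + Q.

(25, 5)

First 2P:
Repeated addition: build up to 2P.
2P: tangent at (2, 13): λ = (3·2² + 12)/(2·13) ≡ 24/26. 26⁻¹ ≡ 19 (mod 29) since 26·19 = 494 ≡ 1, so λ ≡ 24·19 ≡ 21.
  x = λ² - 2 - 2 = 441 - 4 ≡ 2; y = λ·(2 - 2) - 13 ≡ 16. → (2, 16)
2P = (2, 16).
Finally 2P + Q:
(2, 16) + (7, 19). λ = (19 - 16)/(7 - 2) ≡ 3/5 mod 29. 5⁻¹ ≡ 6 (mod 29), so λ ≡ 18.
  x = λ² - 2 - 7 = 324 - 9 ≡ 25; y = λ·(2 - 25) - 16 ≡ 5. → (25, 5)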